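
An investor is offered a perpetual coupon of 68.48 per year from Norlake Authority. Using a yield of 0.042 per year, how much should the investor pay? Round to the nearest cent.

Level perpetuity: PV = C / r = 68.48 / 0.042 = 1,630.48

1630.48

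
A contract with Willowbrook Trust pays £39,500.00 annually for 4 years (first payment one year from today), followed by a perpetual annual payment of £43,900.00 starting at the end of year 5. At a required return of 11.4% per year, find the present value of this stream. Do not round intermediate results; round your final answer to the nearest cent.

PV of 4-year annuity: £39,500.00 × [1 − (1+0.114)^−4] / 0.114 = 121507.30728
Perpetuity value at year 4: £43,900.00 / 0.114 = 385087.71930
PV of perpetuity: 385087.71930 / (1+0.114)^4 = 250045.42082
Total PV = 121507.30728 + 250045.42082 = 371552.72811

£371552.73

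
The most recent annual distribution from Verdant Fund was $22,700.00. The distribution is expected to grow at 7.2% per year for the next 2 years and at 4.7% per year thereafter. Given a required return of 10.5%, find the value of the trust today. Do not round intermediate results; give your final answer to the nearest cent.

D_1 = 24334.40000
D_2 = 26086.47680
Terminal value at year 2: TV = D_2×(1+g_2)/(r−g_2) = 27312.54121/0.058 = 470905.88292
P_0 = D_1/(1+r)^1 + D_2/(1+r)^2 + TV/(1+r)^2
    = 22022.08145 + 21364.40843 + 385664.40730 = 429050.89718

$429050.90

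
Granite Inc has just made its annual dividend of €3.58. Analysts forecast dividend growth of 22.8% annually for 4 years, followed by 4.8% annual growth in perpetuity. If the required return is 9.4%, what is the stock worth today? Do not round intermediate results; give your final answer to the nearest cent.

D_1 = 4.39624
D_2 = 5.39858
D_3 = 6.62946
D_4 = 8.14098
Terminal value at year 4: TV = D_4×(1+g_2)/(r−g_2) = 8.53174/0.046 = 185.47268
P_0 = D_1/(1+r)^1 + D_2/(1+r)^2 + D_3/(1+r)^3 + D_4/(1+r)^4 + TV/(1+r)^4
    = 4.01850 + 4.51071 + 5.06321 + 5.68339 + 129.48238 = 148.75819

€148.76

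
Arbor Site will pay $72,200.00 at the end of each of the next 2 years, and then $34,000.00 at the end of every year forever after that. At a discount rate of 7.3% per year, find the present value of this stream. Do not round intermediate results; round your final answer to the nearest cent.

$534533.59

PV of 2-year annuity: $72,200.00 × [1 − (1+0.073)^−2] / 0.073 = 129998.11522
Perpetuity value at year 2: $34,000.00 / 0.073 = 465753.42466
PV of perpetuity: 465753.42466 / (1+0.073)^2 = 404535.47566
Total PV = 129998.11522 + 404535.47566 = 534533.59088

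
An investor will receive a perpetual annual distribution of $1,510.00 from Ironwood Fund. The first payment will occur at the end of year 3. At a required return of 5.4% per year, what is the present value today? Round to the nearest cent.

Value at end of year 2: C / r = $1,510.00 / 0.054 = $27,962.9630
Discount to today: PV = $27,962.9630 / (1 + 0.054)^2 = $27,962.9630 / 1.110916 = $25,171.09

$25171.09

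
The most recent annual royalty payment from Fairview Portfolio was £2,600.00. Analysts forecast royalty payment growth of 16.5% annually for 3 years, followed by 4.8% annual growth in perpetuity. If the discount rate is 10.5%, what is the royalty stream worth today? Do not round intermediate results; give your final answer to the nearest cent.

£64699.12

D_1 = 3029.00000
D_2 = 3528.78500
D_3 = 4111.03453
Terminal value at year 3: TV = D_3×(1+g_2)/(r−g_2) = 4308.36418/0.057 = 75585.33653
P_0 = D_1/(1+r)^1 + D_2/(1+r)^2 + D_3/(1+r)^3 + TV/(1+r)^3
    = 2741.17647 + 2890.01863 + 3046.94272 + 56020.98195 = 64699.11977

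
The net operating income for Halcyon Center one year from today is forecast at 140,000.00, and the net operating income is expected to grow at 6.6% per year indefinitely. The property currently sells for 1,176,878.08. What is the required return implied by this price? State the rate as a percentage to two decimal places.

P = D₁/(r − g) ⇒ r = D₁/P + g = 140,000.0000/1,176,878.08 + 0.066 = 0.118959 + 0.066 = 0.184959

18.50%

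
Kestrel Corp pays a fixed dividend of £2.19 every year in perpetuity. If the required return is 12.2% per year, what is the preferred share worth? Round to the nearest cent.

Level perpetuity: PV = C / r = £2.19 / 0.122 = £17.95

£17.95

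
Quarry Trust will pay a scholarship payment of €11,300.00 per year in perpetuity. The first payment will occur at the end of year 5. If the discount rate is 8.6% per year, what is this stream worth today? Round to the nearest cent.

Value at end of year 4: C / r = €11,300.00 / 0.086 = €131,395.3488
Discount to today: PV = €131,395.3488 / (1 + 0.086)^4 = €131,395.3488 / 1.390975 = €94,462.77

€94462.77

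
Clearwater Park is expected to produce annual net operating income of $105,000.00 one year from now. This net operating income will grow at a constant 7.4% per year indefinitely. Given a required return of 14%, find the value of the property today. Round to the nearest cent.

$1590909.09

Growing perpetuity: P = D₁ / (r − g) = $105,000.0000 / (0.14 − 0.074) = $1,590,909.09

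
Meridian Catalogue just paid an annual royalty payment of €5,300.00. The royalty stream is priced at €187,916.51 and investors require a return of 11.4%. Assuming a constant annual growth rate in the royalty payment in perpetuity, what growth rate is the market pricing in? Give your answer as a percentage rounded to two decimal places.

P = D₀(1+g)/(r−g) ⇒ P(r−g) = D₀(1+g) ⇒ g(P+D₀) = P·r − D₀
g = (P·r − D₀)/(P + D₀) = (€187,916.51×0.114 − €5,300.00) / (€187,916.51 + €5,300.00) = 0.083443

8.34%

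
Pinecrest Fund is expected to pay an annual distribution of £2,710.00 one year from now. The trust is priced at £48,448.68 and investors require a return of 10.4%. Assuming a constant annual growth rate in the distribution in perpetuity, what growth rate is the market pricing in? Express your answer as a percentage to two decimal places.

4.81%

P = D₁/(r−g) ⇒ g = r − D₁/P = 0.104 − £2,710.00/£48,448.68 = 0.048065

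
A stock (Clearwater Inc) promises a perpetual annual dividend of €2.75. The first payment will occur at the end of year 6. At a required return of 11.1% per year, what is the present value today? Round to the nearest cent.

€14.64

Value at end of year 5: C / r = €2.75 / 0.111 = €24.7748
Discount to today: PV = €24.7748 / (1 + 0.111)^5 = €24.7748 / 1.692662 = €14.64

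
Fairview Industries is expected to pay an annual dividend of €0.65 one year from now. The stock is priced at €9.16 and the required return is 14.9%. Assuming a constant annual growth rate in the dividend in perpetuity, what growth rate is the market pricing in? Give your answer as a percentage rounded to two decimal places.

7.80%

P = D₁/(r−g) ⇒ g = r − D₁/P = 0.149 − €0.65/€9.16 = 0.078039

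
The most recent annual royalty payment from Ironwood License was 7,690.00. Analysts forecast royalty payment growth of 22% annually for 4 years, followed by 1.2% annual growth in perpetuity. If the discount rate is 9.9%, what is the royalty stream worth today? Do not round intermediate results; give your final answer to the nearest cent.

176053.98

D_1 = 9381.80000
D_2 = 11445.79600
D_3 = 13963.87112
D_4 = 17035.92277
Terminal value at year 4: TV = D_4×(1+g_2)/(r−g_2) = 17240.35384/0.087 = 198164.98666
P_0 = D_1/(1+r)^1 + D_2/(1+r)^2 + D_3/(1+r)^3 + D_4/(1+r)^4 + TV/(1+r)^4
    = 8536.66970 + 9476.55781 + 10519.92769 + 11678.17268 + 135842.65236 = 176053.98024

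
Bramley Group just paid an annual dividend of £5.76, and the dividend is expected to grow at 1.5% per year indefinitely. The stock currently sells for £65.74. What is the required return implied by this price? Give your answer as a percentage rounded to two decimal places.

D₁ = £5.76 × 1.015 = £5.8464
P = D₁/(r − g) ⇒ r = D₁/P + g = £5.8464/£65.74 + 0.015 = 0.088932 + 0.015 = 0.103932

10.39%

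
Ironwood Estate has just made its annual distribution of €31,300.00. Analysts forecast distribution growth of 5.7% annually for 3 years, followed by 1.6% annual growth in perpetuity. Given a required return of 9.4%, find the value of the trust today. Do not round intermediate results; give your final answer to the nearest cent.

D_1 = 33084.10000
D_2 = 34969.89370
D_3 = 36963.17764
Terminal value at year 3: TV = D_3×(1+g_2)/(r−g_2) = 37554.58848/0.078 = 481469.08312
P_0 = D_1/(1+r)^1 + D_2/(1+r)^2 + D_3/(1+r)^3 + TV/(1+r)^3
    = 30241.40768 + 29218.61784 + 28230.41961 + 367719.31187 = 455409.75700

€455409.76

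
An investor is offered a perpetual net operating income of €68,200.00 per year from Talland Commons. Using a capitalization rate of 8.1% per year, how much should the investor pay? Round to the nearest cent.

€841975.31

Level perpetuity: PV = C / r = €68,200.00 / 0.081 = €841,975.31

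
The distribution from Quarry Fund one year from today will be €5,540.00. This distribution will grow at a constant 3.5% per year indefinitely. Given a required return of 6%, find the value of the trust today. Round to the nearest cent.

€221600.00

Growing perpetuity: P = D₁ / (r − g) = €5,540.0000 / (0.06 − 0.035) = €221,600.00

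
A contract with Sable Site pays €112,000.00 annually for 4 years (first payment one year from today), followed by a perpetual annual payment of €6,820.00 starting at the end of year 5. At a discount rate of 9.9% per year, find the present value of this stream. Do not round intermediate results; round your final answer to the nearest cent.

€403018.34

PV of 4-year annuity: €112,000.00 × [1 − (1+0.099)^−4] / 0.099 = 355794.81701
Perpetuity value at year 4: €6,820.00 / 0.099 = 68888.88889
PV of perpetuity: 68888.88889 / (1+0.099)^4 = 47223.52592
Total PV = 355794.81701 + 47223.52592 = 403018.34294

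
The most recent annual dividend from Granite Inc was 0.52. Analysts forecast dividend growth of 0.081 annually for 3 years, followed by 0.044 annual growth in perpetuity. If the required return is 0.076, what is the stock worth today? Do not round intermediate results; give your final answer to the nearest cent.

D_1 = 0.56212
D_2 = 0.60765
D_3 = 0.65687
Terminal value at year 3: TV = D_3×(1+g_2)/(r−g_2) = 0.68577/0.032 = 21.43043
P_0 = D_1/(1+r)^1 + D_2/(1+r)^2 + D_3/(1+r)^3 + TV/(1+r)^3
    = 0.52242 + 0.52484 + 0.52728 + 17.20260 = 18.77714

18.78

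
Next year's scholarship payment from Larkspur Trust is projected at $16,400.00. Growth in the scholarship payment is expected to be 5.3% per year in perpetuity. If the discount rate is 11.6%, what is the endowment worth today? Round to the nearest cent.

$260317.46

Growing perpetuity: P = D₁ / (r − g) = $16,400.0000 / (0.116 − 0.053) = $260,317.46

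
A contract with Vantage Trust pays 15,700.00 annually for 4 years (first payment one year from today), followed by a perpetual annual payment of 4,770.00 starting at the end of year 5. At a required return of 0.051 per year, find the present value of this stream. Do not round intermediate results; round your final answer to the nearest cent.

PV of 4-year annuity: 15,700.00 × [1 − (1+0.051)^−4] / 0.051 = 55542.34620
Perpetuity value at year 4: 4,770.00 / 0.051 = 93529.41176
PV of perpetuity: 93529.41176 / (1+0.051)^4 = 76654.44416
Total PV = 55542.34620 + 76654.44416 = 132196.79036

132196.79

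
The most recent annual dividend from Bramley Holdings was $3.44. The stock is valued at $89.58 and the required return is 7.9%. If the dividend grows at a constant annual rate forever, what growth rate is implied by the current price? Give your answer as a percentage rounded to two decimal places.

3.91%

P = D₀(1+g)/(r−g) ⇒ P(r−g) = D₀(1+g) ⇒ g(P+D₀) = P·r − D₀
g = (P·r − D₀)/(P + D₀) = ($89.58×0.079 − $3.44) / ($89.58 + $3.44) = 0.039097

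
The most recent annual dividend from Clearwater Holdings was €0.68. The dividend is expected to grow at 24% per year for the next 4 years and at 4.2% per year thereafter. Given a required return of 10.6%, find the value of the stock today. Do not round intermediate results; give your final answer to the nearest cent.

€21.14

D_1 = 0.84320
D_2 = 1.04557
D_3 = 1.29650
D_4 = 1.60767
Terminal value at year 4: TV = D_4×(1+g_2)/(r−g_2) = 1.67519/0.064 = 26.17480
P_0 = D_1/(1+r)^1 + D_2/(1+r)^2 + D_3/(1+r)^3 + D_4/(1+r)^4 + TV/(1+r)^4
    = 0.76239 + 0.85476 + 0.95832 + 1.07442 + 17.49294 = 21.14282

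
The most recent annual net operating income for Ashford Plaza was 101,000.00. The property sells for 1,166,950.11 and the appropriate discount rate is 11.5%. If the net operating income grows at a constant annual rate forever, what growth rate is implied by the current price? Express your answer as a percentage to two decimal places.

2.62%

P = D₀(1+g)/(r−g) ⇒ P(r−g) = D₀(1+g) ⇒ g(P+D₀) = P·r − D₀
g = (P·r − D₀)/(P + D₀) = (1,166,950.11×0.115 − 101,000.00) / (1,166,950.11 + 101,000.00) = 0.026183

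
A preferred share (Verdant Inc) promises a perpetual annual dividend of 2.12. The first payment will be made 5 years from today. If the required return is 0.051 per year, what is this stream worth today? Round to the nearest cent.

Value at end of year 4: C / r = 2.12 / 0.051 = 41.5686
Discount to today: PV = 41.5686 / (1 + 0.051)^4 = 41.5686 / 1.220143 = 34.07

34.07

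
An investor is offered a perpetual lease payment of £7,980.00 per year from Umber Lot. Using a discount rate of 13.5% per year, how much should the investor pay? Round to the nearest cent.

£59111.11

Level perpetuity: PV = C / r = £7,980.00 / 0.135 = £59,111.11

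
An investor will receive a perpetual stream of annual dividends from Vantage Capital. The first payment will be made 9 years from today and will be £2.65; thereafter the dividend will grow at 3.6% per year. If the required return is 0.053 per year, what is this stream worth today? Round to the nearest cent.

Value at end of year 8: C₁ / (r − g) = £2.65 / (0.053 − 0.036) = £155.8824
Discount to today: PV = £155.8824 / (1 + 0.053)^8 = £155.8824 / 1.511565 = £103.13

£103.13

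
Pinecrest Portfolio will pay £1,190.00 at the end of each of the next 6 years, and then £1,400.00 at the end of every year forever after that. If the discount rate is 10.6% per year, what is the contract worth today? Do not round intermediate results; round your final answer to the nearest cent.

£12308.80

PV of 6-year annuity: £1,190.00 × [1 − (1+0.106)^−6] / 0.106 = 5092.88735
Perpetuity value at year 6: £1,400.00 / 0.106 = 13207.54717
PV of perpetuity: 13207.54717 / (1+0.106)^6 = 7215.91500
Total PV = 5092.88735 + 7215.91500 = 12308.80234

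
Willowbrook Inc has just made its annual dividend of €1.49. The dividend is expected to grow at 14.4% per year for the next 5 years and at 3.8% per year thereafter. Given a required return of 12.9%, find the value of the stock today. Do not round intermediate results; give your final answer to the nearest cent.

D_1 = 1.70456
D_2 = 1.95002
D_3 = 2.23082
D_4 = 2.55206
D_5 = 2.91955
Terminal value at year 5: TV = D_5×(1+g_2)/(r−g_2) = 3.03050/0.091 = 33.30216
P_0 = D_1/(1+r)^1 + D_2/(1+r)^2 + D_3/(1+r)^3 + D_4/(1+r)^4 + D_5/(1+r)^5 + TV/(1+r)^5
    = 1.50980 + 1.52986 + 1.55018 + 1.57078 + 1.59165 + 18.15527 = 25.90752

€25.91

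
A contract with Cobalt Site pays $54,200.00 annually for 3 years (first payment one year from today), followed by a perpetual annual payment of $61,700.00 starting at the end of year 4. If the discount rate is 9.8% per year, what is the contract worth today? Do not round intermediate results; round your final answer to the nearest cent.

PV of 3-year annuity: $54,200.00 × [1 − (1+0.098)^−3] / 0.098 = 135263.38435
Perpetuity value at year 3: $61,700.00 / 0.098 = 629591.83673
PV of perpetuity: 629591.83673 / (1+0.098)^3 = 475611.19440
Total PV = 135263.38435 + 475611.19440 = 610874.57875

$610874.58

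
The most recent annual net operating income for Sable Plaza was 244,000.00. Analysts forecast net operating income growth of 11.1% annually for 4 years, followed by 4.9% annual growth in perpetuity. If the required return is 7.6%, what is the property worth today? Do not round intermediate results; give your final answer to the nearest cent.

11832779.14

D_1 = 271084.00000
D_2 = 301174.32400
D_3 = 334604.67396
D_4 = 371745.79277
Terminal value at year 4: TV = D_4×(1+g_2)/(r−g_2) = 389961.33662/0.027 = 14443012.46740
P_0 = D_1/(1+r)^1 + D_2/(1+r)^2 + D_3/(1+r)^3 + D_4/(1+r)^4 + TV/(1+r)^4
    = 251936.80297 + 260131.77333 + 268593.30871 + 277330.07990 + 10774787.17845 = 11832779.14336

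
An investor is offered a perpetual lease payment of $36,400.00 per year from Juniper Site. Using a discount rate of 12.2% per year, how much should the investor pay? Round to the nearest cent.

Level perpetuity: PV = C / r = $36,400.00 / 0.122 = $298,360.66

$298360.66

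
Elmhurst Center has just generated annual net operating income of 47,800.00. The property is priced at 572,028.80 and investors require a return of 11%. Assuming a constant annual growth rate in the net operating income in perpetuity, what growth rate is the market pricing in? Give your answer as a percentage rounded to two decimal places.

2.44%

P = D₀(1+g)/(r−g) ⇒ P(r−g) = D₀(1+g) ⇒ g(P+D₀) = P·r − D₀
g = (P·r − D₀)/(P + D₀) = (572,028.80×0.11 − 47,800.00) / (572,028.80 + 47,800.00) = 0.024399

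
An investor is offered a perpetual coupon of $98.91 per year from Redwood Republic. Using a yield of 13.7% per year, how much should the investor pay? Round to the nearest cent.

$721.97

Level perpetuity: PV = C / r = $98.91 / 0.137 = $721.97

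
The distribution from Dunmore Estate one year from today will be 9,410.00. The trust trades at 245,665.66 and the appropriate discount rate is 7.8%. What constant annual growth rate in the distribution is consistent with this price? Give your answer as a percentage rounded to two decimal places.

P = D₁/(r−g) ⇒ g = r − D₁/P = 0.078 − 9,410.00/245,665.66 = 0.039696

3.97%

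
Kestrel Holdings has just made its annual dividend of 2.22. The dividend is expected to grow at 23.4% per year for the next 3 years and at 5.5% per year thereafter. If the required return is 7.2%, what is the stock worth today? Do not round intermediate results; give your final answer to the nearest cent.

219.03

D_1 = 2.73948
D_2 = 3.38052
D_3 = 4.17156
Terminal value at year 3: TV = D_3×(1+g_2)/(r−g_2) = 4.40100/0.017 = 258.88208
P_0 = D_1/(1+r)^1 + D_2/(1+r)^2 + D_3/(1+r)^3 + TV/(1+r)^3
    = 2.55549 + 2.94167 + 3.38621 + 210.14431 = 219.02768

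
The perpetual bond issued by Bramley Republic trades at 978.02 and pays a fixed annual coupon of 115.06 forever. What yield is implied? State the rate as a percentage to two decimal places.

P = C/r ⇒ r = C/P = 115.06/978.02 = 0.117646

11.76%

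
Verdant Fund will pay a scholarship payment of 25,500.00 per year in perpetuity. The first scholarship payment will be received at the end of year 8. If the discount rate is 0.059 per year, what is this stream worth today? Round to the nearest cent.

289345.31

Value at end of year 7: C / r = 25,500.00 / 0.059 = 432,203.3898
Discount to today: PV = 432,203.3898 / (1 + 0.059)^7 = 432,203.3898 / 1.493729 = 289,345.31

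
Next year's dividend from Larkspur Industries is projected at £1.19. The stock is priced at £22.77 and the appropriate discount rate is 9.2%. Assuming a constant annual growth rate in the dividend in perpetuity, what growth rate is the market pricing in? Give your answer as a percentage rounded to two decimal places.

P = D₁/(r−g) ⇒ g = r − D₁/P = 0.092 − £1.19/£22.77 = 0.039738

3.97%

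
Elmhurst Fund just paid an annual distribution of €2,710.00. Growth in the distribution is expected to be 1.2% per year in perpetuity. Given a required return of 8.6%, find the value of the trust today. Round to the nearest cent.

€37061.08

D₁ = D₀ × (1 + g) = €2,710.00 × 1.012 = €2,742.5200
Growing perpetuity: P = D₁ / (r − g) = €2,742.5200 / (0.086 − 0.012) = €37,061.08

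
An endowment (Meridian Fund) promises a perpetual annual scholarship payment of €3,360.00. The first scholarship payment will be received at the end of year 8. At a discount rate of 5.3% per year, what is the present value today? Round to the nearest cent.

€44163.63

Value at end of year 7: C / r = €3,360.00 / 0.053 = €63,396.2264
Discount to today: PV = €63,396.2264 / (1 + 0.053)^7 = €63,396.2264 / 1.435485 = €44,163.63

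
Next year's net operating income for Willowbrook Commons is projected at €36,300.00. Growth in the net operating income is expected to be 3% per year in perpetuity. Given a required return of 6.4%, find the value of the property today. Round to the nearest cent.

€1067647.06

Growing perpetuity: P = D₁ / (r − g) = €36,300.0000 / (0.064 − 0.03) = €1,067,647.06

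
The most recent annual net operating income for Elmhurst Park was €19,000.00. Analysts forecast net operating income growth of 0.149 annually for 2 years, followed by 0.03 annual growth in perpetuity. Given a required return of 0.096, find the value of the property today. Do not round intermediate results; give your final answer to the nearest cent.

D_1 = 21831.00000
D_2 = 25083.81900
Terminal value at year 2: TV = D_2×(1+g_2)/(r−g_2) = 25836.33357/0.066 = 391459.59955
P_0 = D_1/(1+r)^1 + D_2/(1+r)^2 + TV/(1+r)^2
    = 19918.79562 + 20882.02205 + 325886.10170 = 366686.91938

€366686.92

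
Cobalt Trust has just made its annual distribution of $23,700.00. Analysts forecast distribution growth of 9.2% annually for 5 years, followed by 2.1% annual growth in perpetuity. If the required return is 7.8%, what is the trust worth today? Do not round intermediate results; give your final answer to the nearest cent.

D_1 = 25880.40000
D_2 = 28261.39680
D_3 = 30861.44531
D_4 = 33700.69827
D_5 = 36801.16251
Terminal value at year 5: TV = D_5×(1+g_2)/(r−g_2) = 37573.98693/0.057 = 659192.75312
P_0 = D_1/(1+r)^1 + D_2/(1+r)^2 + D_3/(1+r)^3 + D_4/(1+r)^4 + D_5/(1+r)^5 + TV/(1+r)^5
    = 24007.79221 + 24319.58172 + 24635.42044 + 24955.36097 + 25279.45656 + 452812.72194 = 576010.33383

$576010.33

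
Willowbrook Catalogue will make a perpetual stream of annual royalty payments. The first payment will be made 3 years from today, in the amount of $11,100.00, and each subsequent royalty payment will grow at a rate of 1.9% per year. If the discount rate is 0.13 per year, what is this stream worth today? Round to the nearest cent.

Value at end of year 2: C₁ / (r − g) = $11,100.00 / (0.13 − 0.019) = $100,000.0000
Discount to today: PV = $100,000.0000 / (1 + 0.13)^2 = $100,000.0000 / 1.276900 = $78,314.67

$78314.67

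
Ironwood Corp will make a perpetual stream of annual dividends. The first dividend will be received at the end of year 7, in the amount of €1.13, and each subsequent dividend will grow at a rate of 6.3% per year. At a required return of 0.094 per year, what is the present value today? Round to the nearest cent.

Value at end of year 6: C₁ / (r − g) = €1.13 / (0.094 − 0.063) = €36.4516
Discount to today: PV = €36.4516 / (1 + 0.094)^6 = €36.4516 / 1.714368 = €21.26

€21.26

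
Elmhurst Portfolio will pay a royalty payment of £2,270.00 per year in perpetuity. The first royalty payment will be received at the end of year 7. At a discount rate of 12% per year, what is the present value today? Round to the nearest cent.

Value at end of year 6: C / r = £2,270.00 / 0.12 = £18,916.6667
Discount to today: PV = £18,916.6667 / (1 + 0.12)^6 = £18,916.6667 / 1.973823 = £9,583.77

£9583.77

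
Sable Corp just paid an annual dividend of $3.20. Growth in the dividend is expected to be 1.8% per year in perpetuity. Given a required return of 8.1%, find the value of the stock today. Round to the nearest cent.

D₁ = D₀ × (1 + g) = $3.20 × 1.018 = $3.2576
Growing perpetuity: P = D₁ / (r − g) = $3.2576 / (0.081 − 0.018) = $51.71

$51.71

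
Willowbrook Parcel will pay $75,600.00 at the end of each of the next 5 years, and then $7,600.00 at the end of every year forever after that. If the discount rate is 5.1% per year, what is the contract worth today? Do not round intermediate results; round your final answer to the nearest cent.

$442611.97

PV of 5-year annuity: $75,600.00 × [1 − (1+0.051)^−5] / 0.051 = 326405.62960
Perpetuity value at year 5: $7,600.00 / 0.051 = 149019.60784
PV of perpetuity: 149019.60784 / (1+0.051)^5 = 116206.34349
Total PV = 326405.62960 + 116206.34349 = 442611.97310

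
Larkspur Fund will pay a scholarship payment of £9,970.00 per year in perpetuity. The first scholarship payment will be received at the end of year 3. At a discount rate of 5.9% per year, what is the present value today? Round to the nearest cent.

£150678.48

Value at end of year 2: C / r = £9,970.00 / 0.059 = £168,983.0508
Discount to today: PV = £168,983.0508 / (1 + 0.059)^2 = £168,983.0508 / 1.121481 = £150,678.48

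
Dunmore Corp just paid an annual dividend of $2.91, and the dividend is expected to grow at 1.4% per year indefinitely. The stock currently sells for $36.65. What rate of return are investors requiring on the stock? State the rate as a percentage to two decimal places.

9.45%

D₁ = $2.91 × 1.014 = $2.9507
P = D₁/(r − g) ⇒ r = D₁/P + g = $2.9507/$36.65 + 0.014 = 0.080511 + 0.014 = 0.094511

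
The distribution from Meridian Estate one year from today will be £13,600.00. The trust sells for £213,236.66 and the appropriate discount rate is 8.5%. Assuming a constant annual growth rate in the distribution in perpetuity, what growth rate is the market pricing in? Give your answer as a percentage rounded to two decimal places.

P = D₁/(r−g) ⇒ g = r − D₁/P = 0.085 − £13,600.00/£213,236.66 = 0.021221

2.12%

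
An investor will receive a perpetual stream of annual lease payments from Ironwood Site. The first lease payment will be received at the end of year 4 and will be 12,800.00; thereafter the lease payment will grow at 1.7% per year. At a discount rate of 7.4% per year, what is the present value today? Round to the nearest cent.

Value at end of year 3: C₁ / (r − g) = 12,800.00 / (0.074 − 0.017) = 224,561.4035
Discount to today: PV = 224,561.4035 / (1 + 0.074)^3 = 224,561.4035 / 1.238833 = 181,268.47

181268.47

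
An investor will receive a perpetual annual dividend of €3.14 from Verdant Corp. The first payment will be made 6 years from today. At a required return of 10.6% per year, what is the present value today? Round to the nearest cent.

€17.90

Value at end of year 5: C / r = €3.14 / 0.106 = €29.6226
Discount to today: PV = €29.6226 / (1 + 0.106)^5 = €29.6226 / 1.654915 = €17.90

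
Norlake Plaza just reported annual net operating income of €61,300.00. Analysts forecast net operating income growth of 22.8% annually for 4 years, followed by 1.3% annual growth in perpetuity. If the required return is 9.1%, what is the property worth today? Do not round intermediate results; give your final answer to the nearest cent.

€1610284.73

D_1 = 75276.40000
D_2 = 92439.41920
D_3 = 113515.60678
D_4 = 139397.16512
Terminal value at year 4: TV = D_4×(1+g_2)/(r−g_2) = 141209.32827/0.078 = 1810376.00346
P_0 = D_1/(1+r)^1 + D_2/(1+r)^2 + D_3/(1+r)^3 + D_4/(1+r)^4 + TV/(1+r)^4
    = 68997.61687 + 77661.84556 + 87414.06632 + 98390.90141 + 1277820.29652 = 1610284.72668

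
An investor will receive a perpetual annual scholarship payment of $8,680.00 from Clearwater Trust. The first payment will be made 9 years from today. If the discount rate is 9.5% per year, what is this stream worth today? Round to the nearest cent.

$44206.20

Value at end of year 8: C / r = $8,680.00 / 0.095 = $91,368.4211
Discount to today: PV = $91,368.4211 / (1 + 0.095)^8 = $91,368.4211 / 2.066869 = $44,206.20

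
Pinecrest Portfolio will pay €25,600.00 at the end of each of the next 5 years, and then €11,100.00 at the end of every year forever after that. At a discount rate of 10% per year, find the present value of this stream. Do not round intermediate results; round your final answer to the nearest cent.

PV of 5-year annuity: €25,600.00 × [1 − (1+0.1)^−5] / 0.1 = 97044.14130
Perpetuity value at year 5: €11,100.00 / 0.1 = 111000.00000
PV of perpetuity: 111000.00000 / (1+0.1)^5 = 68922.26686
Total PV = 97044.14130 + 68922.26686 = 165966.40816

€165966.41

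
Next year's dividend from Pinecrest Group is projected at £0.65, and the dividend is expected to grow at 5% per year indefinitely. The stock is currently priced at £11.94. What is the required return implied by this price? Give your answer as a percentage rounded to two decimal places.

P = D₁/(r − g) ⇒ r = D₁/P + g = £0.6500/£11.94 + 0.05 = 0.054439 + 0.05 = 0.104439

10.44%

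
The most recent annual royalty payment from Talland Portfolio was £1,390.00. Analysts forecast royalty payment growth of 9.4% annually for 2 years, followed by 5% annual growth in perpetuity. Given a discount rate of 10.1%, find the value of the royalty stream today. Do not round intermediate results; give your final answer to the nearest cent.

£31008.45

D_1 = 1520.66000
D_2 = 1663.60204
Terminal value at year 2: TV = D_2×(1+g_2)/(r−g_2) = 1746.78214/0.051 = 34250.63024
P_0 = D_1/(1+r)^1 + D_2/(1+r)^2 + TV/(1+r)^2
    = 1381.16258 + 1372.38135 + 28254.91006 = 31008.45399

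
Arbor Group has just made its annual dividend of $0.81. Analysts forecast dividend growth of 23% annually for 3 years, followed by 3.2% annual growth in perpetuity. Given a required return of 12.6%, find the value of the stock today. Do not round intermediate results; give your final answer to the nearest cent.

$14.50

D_1 = 0.99630
D_2 = 1.22545
D_3 = 1.50730
Terminal value at year 3: TV = D_3×(1+g_2)/(r−g_2) = 1.55554/0.094 = 16.54825
P_0 = D_1/(1+r)^1 + D_2/(1+r)^2 + D_3/(1+r)^3 + TV/(1+r)^3
    = 0.88481 + 0.96654 + 1.05581 + 11.59143 = 14.49859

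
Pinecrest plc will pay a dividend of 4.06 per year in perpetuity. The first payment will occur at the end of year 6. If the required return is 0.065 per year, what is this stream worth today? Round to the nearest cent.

Value at end of year 5: C / r = 4.06 / 0.065 = 62.4615
Discount to today: PV = 62.4615 / (1 + 0.065)^5 = 62.4615 / 1.370087 = 45.59

45.59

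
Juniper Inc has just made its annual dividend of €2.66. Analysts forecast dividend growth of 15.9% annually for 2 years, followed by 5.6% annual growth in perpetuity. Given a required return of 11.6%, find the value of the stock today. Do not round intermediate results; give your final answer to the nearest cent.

€56.12

D_1 = 3.08294
D_2 = 3.57313
Terminal value at year 2: TV = D_2×(1+g_2)/(r−g_2) = 3.77322/0.06 = 62.88704
P_0 = D_1/(1+r)^1 + D_2/(1+r)^2 + TV/(1+r)^2
    = 2.76249 + 2.86893 + 50.49319 = 56.12461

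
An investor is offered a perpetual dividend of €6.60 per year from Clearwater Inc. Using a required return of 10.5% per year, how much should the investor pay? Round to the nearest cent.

€62.86

Level perpetuity: PV = C / r = €6.60 / 0.105 = €62.86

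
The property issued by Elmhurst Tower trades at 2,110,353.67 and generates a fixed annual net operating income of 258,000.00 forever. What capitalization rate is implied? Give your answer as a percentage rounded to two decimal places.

P = C/r ⇒ r = C/P = 258,000.00/2,110,353.67 = 0.122254

12.23%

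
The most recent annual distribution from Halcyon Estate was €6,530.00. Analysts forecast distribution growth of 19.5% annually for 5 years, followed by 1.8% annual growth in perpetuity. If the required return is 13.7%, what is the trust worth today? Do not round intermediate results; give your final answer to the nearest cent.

€109638.96

D_1 = 7803.35000
D_2 = 9325.00325
D_3 = 11143.37888
D_4 = 13316.33777
D_5 = 15913.02363
Terminal value at year 5: TV = D_5×(1+g_2)/(r−g_2) = 16199.45806/0.119 = 136129.89963
P_0 = D_1/(1+r)^1 + D_2/(1+r)^2 + D_3/(1+r)^3 + D_4/(1+r)^4 + D_5/(1+r)^5 + TV/(1+r)^5
    = 6863.10466 + 7213.20147 + 7581.15722 + 7967.88291 + 8374.33605 + 71639.27810 = 109638.96041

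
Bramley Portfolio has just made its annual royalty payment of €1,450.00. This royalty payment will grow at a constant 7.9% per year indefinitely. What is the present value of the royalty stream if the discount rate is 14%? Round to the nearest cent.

D₁ = D₀ × (1 + g) = €1,450.00 × 1.079 = €1,564.5500
Growing perpetuity: P = D₁ / (r − g) = €1,564.5500 / (0.14 − 0.079) = €25,648.36

€25648.36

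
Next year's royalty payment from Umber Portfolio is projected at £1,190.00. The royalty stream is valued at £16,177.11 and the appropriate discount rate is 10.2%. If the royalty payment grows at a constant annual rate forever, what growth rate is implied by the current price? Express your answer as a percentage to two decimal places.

P = D₁/(r−g) ⇒ g = r − D₁/P = 0.102 − £1,190.00/£16,177.11 = 0.028439

2.84%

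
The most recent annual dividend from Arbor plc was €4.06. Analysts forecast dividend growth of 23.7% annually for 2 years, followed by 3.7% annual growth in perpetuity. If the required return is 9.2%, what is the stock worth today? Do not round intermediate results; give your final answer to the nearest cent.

€108.04

D_1 = 5.02222
D_2 = 6.21249
Terminal value at year 2: TV = D_2×(1+g_2)/(r−g_2) = 6.44235/0.055 = 117.13360
P_0 = D_1/(1+r)^1 + D_2/(1+r)^2 + TV/(1+r)^2
    = 4.59910 + 5.20979 + 98.22821 = 108.03710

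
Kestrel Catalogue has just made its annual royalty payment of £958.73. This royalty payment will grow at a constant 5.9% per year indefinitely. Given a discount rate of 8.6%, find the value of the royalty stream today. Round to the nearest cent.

D₁ = D₀ × (1 + g) = £958.73 × 1.059 = £1,015.2951
Growing perpetuity: P = D₁ / (r − g) = £1,015.2951 / (0.086 − 0.059) = £37,603.52

£37603.52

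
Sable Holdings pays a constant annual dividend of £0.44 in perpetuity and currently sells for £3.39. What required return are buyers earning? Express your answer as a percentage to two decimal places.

P = C/r ⇒ r = C/P = £0.44/£3.39 = 0.129794

12.98%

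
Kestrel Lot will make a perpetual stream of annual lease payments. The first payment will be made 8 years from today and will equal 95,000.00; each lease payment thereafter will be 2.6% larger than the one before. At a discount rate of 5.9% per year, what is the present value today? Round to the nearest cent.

Value at end of year 7: C₁ / (r − g) = 95,000.00 / (0.059 − 0.026) = 2,878,787.8788
Discount to today: PV = 2,878,787.8788 / (1 + 0.059)^7 = 2,878,787.8788 / 1.493729 = 1,927,249.51

1927249.51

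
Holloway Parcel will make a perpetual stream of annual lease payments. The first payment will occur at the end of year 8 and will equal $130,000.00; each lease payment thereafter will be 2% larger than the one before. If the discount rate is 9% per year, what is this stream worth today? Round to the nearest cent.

$1015920.74

Value at end of year 7: C₁ / (r − g) = $130,000.00 / (0.09 − 0.02) = $1,857,142.8571
Discount to today: PV = $1,857,142.8571 / (1 + 0.09)^7 = $1,857,142.8571 / 1.828039 = $1,015,920.74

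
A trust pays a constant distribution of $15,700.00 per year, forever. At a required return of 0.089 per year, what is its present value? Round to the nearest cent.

Level perpetuity: PV = C / r = $15,700.00 / 0.089 = $176,404.49

$176404.49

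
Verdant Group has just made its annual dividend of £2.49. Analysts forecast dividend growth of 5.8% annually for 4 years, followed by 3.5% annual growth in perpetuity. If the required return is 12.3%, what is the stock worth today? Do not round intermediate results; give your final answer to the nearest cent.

£31.67

D_1 = 2.63442
D_2 = 2.78722
D_3 = 2.94887
D_4 = 3.11991
Terminal value at year 4: TV = D_4×(1+g_2)/(r−g_2) = 3.22911/0.088 = 36.69439
P_0 = D_1/(1+r)^1 + D_2/(1+r)^2 + D_3/(1+r)^3 + D_4/(1+r)^4 + TV/(1+r)^4
    = 2.34588 + 2.21010 + 2.08217 + 1.96166 + 23.07176 = 31.67156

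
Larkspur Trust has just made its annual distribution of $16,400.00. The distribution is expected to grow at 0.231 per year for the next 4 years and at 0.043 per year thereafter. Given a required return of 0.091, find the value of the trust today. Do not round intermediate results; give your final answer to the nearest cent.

D_1 = 20188.40000
D_2 = 24851.92040
D_3 = 30592.71401
D_4 = 37659.63095
Terminal value at year 4: TV = D_4×(1+g_2)/(r−g_2) = 39278.99508/0.048 = 818312.39750
P_0 = D_1/(1+r)^1 + D_2/(1+r)^2 + D_3/(1+r)^3 + D_4/(1+r)^4 + TV/(1+r)^4
    = 18504.49129 + 20879.03646 + 23558.28954 + 26581.35144 + 577590.61566 = 667113.78440

$667113.78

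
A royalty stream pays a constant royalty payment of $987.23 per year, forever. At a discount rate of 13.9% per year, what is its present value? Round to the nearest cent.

$7102.37

Level perpetuity: PV = C / r = $987.23 / 0.139 = $7,102.37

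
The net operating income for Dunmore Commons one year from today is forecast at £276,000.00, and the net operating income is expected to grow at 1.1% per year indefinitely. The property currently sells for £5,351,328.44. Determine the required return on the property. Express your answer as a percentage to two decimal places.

P = D₁/(r − g) ⇒ r = D₁/P + g = £276,000.0000/£5,351,328.44 + 0.011 = 0.051576 + 0.011 = 0.062576

6.26%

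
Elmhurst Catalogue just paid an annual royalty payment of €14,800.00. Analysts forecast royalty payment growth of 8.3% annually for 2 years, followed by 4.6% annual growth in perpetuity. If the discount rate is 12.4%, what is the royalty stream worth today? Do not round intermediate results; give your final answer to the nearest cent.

D_1 = 16028.40000
D_2 = 17358.75720
Terminal value at year 2: TV = D_2×(1+g_2)/(r−g_2) = 18157.26003/0.078 = 232785.38502
P_0 = D_1/(1+r)^1 + D_2/(1+r)^2 + TV/(1+r)^2
    = 14260.14235 + 13739.97701 + 184256.61483 = 212256.73419

€212256.73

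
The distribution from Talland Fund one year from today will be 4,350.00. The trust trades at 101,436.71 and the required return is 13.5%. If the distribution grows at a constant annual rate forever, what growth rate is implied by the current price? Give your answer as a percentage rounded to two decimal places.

9.21%

P = D₁/(r−g) ⇒ g = r − D₁/P = 0.135 − 4,350.00/101,436.71 = 0.092116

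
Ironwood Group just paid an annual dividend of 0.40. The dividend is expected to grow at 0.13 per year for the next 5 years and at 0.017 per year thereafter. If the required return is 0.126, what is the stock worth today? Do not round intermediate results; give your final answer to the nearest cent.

5.82

D_1 = 0.45200
D_2 = 0.51076
D_3 = 0.57716
D_4 = 0.65219
D_5 = 0.73697
Terminal value at year 5: TV = D_5×(1+g_2)/(r−g_2) = 0.74950/0.109 = 6.87617
P_0 = D_1/(1+r)^1 + D_2/(1+r)^2 + D_3/(1+r)^3 + D_4/(1+r)^4 + D_5/(1+r)^5 + TV/(1+r)^5
    = 0.40142 + 0.40285 + 0.40428 + 0.40571 + 0.40716 + 3.79887 = 5.82029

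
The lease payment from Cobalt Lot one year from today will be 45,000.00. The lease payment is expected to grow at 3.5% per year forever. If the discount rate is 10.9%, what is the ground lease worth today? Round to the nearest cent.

Growing perpetuity: P = D₁ / (r − g) = 45,000.0000 / (0.109 − 0.035) = 608,108.11

608108.11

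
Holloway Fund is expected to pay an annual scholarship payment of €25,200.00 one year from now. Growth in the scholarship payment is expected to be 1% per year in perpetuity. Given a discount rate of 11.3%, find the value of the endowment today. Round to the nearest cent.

Growing perpetuity: P = D₁ / (r − g) = €25,200.0000 / (0.113 − 0.01) = €244,660.19

€244660.19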